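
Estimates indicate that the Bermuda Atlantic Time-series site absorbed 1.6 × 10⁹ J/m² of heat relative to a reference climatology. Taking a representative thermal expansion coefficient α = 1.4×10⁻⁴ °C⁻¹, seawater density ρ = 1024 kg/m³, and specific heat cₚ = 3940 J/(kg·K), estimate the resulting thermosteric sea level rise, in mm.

Δh ≈ 55.5 mm

Δh = αQ/(ρcₚ) = 1.4×10⁻⁴ × 1.6×10⁹ / (1024 × 3940) ≈ 0.05552 m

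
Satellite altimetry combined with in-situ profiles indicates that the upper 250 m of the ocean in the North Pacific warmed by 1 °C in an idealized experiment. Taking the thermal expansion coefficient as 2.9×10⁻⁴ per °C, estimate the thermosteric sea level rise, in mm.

Δh = αΔT·H = 2.9×10⁻⁴ × 1 × 250 = 0.07250 m

Δh = 73 mm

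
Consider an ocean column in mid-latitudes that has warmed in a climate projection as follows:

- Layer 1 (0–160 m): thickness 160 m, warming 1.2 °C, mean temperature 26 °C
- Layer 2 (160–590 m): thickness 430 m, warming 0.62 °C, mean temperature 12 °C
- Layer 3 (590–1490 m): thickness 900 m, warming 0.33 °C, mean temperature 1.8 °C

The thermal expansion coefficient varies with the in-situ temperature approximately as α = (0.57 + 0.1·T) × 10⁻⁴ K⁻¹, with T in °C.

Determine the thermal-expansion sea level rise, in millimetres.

130 mm

Layer 1: α = (0.57 + 0.1×26)×10⁻⁴ = 3.17×10⁻⁴ K⁻¹
Layer 2: α = (0.57 + 0.1×12)×10⁻⁴ = 1.77×10⁻⁴ K⁻¹
Layer 3: α = (0.57 + 0.1×1.8)×10⁻⁴ = 0.75×10⁻⁴ K⁻¹
3.17×10⁻⁴ × 160 × 1.2 = 0.060864 m
0.62 × 1.77×10⁻⁴ × 430 = 0.0471882 m
900 × 0.75×10⁻⁴ × 0.33 = 0.022275 m
Δh = 0.060864 + 0.0471882 + 0.022275 = 0.1303272 m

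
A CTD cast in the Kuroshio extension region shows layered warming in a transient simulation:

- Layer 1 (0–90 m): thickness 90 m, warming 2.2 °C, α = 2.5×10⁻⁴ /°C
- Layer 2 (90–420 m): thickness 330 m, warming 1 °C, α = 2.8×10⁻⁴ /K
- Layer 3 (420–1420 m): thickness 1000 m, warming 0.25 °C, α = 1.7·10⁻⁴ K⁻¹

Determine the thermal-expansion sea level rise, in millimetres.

0–90 m: 2.2 × 90 × 2.5×10⁻⁴ = 0.04950 m
Layer 2: 330 × 2.8×10⁻⁴ × 1 = 0.09240 m
420–1420 m: 1000 × 0.25 × 1.7×10⁻⁴ = 0.04250 m
Δh = 0.04950 + 0.09240 + 0.04250 = 0.18440 m

184 mm of thermosteric rise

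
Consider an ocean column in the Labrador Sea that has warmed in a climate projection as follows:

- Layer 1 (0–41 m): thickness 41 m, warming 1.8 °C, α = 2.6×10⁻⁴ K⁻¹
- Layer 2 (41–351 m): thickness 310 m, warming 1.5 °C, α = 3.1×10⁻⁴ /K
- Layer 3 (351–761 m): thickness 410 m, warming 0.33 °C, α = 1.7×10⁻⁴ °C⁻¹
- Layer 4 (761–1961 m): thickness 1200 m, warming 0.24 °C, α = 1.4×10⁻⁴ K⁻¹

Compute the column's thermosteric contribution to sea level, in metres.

0.227 m

1.8 × 2.6×10⁻⁴ × 41 = 0.019188 m
41–351 m: 1.5 × 310 × 3.1×10⁻⁴ = 0.14415 m
351–761 m: 410 × 1.7×10⁻⁴ × 0.33 = 0.023001 m
1200 × 1.4×10⁻⁴ × 0.24 = 0.04032 m
Δh = 0.019188 + 0.14415 + 0.023001 + 0.04032 = 0.226659 m ≈ 0.227 m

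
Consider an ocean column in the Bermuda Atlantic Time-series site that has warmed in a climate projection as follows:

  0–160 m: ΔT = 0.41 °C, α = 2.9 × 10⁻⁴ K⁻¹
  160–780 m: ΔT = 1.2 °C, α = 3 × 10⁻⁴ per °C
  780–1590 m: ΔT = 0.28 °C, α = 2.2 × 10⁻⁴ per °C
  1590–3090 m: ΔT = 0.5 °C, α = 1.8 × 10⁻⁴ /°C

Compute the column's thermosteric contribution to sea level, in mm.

Δh = 427 mm

0–160 m: 2.9×10⁻⁴ × 0.41 × 160 = 0.019024 m
160–780 m: 620 × 1.2 × 3×10⁻⁴ = 0.22320 m
Layer 3: 810 × 0.28 × 2.2×10⁻⁴ = 0.049896 m
1500 × 0.5 × 1.8×10⁻⁴ = 0.13500 m
Δh = 0.019024 + 0.22320 + 0.049896 + 0.13500 = 0.42712 m ≈ 427 mm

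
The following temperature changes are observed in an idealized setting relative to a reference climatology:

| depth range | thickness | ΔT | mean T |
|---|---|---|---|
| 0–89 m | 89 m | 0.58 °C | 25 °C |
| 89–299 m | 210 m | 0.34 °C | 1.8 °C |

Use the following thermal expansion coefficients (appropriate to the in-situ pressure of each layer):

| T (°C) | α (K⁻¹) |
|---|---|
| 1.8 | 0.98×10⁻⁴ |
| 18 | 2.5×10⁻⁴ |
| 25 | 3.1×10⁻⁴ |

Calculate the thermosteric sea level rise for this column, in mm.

Layer 1 at 25 °C → α = 3.1×10⁻⁴ K⁻¹
Layer 2 at 1.8 °C → α = 0.98×10⁻⁴ K⁻¹
0–89 m: 0.58 × 89 × 3.1×10⁻⁴ = 0.0160022 m
Layer 2: 210 × 0.98×10⁻⁴ × 0.34 = 0.0069972 m
Δh = 0.0160022 + 0.0069972 = 0.0229994 m

Δh ≈ 23.0 mm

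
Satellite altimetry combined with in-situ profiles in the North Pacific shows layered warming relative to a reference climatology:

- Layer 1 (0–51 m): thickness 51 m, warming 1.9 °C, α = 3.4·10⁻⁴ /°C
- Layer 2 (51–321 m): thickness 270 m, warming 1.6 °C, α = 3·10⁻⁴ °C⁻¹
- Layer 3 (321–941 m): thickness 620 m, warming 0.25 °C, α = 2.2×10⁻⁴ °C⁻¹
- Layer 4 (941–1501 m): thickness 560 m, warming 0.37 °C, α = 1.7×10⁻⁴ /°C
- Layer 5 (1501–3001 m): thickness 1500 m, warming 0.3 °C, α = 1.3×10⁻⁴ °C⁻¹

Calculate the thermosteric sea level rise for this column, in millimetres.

290 mm

Layer 1: 1.9 × 51 × 3.4×10⁻⁴ = 0.032946 m
3×10⁻⁴ × 270 × 1.6 = 0.12960 m
2.2×10⁻⁴ × 0.25 × 620 = 0.03410 m
560 × 1.7×10⁻⁴ × 0.37 = 0.035224 m
1500 × 1.3×10⁻⁴ × 0.3 = 0.05850 m
Δh = 0.032946 + 0.12960 + 0.03410 + 0.035224 + 0.05850 = 0.29037 m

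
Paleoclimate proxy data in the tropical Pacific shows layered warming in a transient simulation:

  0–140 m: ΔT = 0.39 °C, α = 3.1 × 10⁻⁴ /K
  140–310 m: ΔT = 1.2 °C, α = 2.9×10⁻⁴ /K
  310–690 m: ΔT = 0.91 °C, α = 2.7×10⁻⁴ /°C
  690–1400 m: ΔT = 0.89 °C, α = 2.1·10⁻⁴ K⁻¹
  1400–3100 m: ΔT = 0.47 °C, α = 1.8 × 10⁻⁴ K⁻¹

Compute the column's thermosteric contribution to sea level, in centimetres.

Layer 1: 140 × 0.39 × 3.1×10⁻⁴ = 0.016926 m
Layer 2: 2.9×10⁻⁴ × 1.2 × 170 = 0.05916 m
2.7×10⁻⁴ × 380 × 0.91 = 0.093366 m
690–1400 m: 710 × 0.89 × 2.1×10⁻⁴ = 0.132699 m
1400–3100 m: 1.8×10⁻⁴ × 1700 × 0.47 = 0.14382 m
Δh = 0.016926 + 0.05916 + 0.093366 + 0.132699 + 0.14382 = 0.445971 m

45 cm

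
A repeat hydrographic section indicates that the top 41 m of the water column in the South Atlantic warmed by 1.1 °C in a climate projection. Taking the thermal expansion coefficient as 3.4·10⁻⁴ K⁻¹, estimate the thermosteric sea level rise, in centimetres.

Δh = αΔT·H = 3.4×10⁻⁴ × 1.1 × 41 = 0.015334 m

Δh ≈ 1.53 cm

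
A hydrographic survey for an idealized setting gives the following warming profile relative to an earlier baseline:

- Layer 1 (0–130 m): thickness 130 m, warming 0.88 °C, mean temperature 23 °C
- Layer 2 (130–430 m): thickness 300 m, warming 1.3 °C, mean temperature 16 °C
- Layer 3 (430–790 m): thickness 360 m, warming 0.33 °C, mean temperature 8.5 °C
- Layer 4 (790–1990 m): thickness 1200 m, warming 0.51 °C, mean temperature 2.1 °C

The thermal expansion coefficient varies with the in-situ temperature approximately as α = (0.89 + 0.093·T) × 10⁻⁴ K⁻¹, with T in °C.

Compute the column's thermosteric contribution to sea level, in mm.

Δh = 214 mm

Layer 1: α = (0.89 + 0.093×23)×10⁻⁴ = 3.029×10⁻⁴ K⁻¹
Layer 2: α = (0.89 + 0.093×16)×10⁻⁴ = 2.378×10⁻⁴ K⁻¹
Layer 3: α = (0.89 + 0.093×8.5)×10⁻⁴ = 1.6805×10⁻⁴ K⁻¹
Layer 4: α = (0.89 + 0.093×2.1)×10⁻⁴ = 1.0853×10⁻⁴ K⁻¹
Layer 1: 3.029×10⁻⁴ × 0.88 × 130 = 0.03465176 m
Layer 2: 1.3 × 2.378×10⁻⁴ × 300 = 0.092742 m
1.6805×10⁻⁴ × 0.33 × 360 = 0.01996434 m
Layer 4: 1.0853×10⁻⁴ × 1200 × 0.51 = 0.06642036 m
Δh = 0.03465176 + 0.092742 + 0.01996434 + 0.06642036 = 0.21377846 m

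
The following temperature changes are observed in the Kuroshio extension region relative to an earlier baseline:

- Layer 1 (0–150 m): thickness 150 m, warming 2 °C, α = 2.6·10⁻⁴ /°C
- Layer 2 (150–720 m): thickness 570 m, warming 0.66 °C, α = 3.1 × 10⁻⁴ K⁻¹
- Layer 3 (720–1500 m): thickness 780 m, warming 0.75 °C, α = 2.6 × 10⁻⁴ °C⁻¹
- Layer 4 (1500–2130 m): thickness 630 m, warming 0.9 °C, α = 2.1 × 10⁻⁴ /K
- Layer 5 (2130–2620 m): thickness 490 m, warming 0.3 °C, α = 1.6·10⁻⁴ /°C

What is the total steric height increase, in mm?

Layer 1: 2 × 2.6×10⁻⁴ × 150 = 0.07800 m
150–720 m: 3.1×10⁻⁴ × 570 × 0.66 = 0.116622 m
720–1500 m: 2.6×10⁻⁴ × 780 × 0.75 = 0.15210 m
Layer 4: 630 × 2.1×10⁻⁴ × 0.9 = 0.11907 m
Layer 5: 0.3 × 1.6×10⁻⁴ × 490 = 0.02352 m
Δh = 0.07800 + 0.116622 + 0.15210 + 0.11907 + 0.02352 = 0.489312 m ≈ 489 mm

489 mm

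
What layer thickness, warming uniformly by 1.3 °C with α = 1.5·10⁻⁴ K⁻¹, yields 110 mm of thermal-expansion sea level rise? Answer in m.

H = Δh/(αΔT) = 0.11 / (1.5×10⁻⁴ × 1.3) ≈ 564.1 m

560 m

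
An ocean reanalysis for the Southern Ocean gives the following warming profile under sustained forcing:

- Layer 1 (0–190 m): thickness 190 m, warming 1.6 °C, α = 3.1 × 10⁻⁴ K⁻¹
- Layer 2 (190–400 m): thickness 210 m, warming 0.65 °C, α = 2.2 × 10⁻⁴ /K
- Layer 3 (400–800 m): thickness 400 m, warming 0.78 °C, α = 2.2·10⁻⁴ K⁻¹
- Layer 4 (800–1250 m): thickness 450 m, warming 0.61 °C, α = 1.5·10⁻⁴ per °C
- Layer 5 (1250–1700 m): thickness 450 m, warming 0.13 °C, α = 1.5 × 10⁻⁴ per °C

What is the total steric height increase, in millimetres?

243 mm

Layer 1: 3.1×10⁻⁴ × 190 × 1.6 = 0.09424 m
Layer 2: 210 × 2.2×10⁻⁴ × 0.65 = 0.03003 m
0.78 × 2.2×10⁻⁴ × 400 = 0.06864 m
800–1250 m: 450 × 0.61 × 1.5×10⁻⁴ = 0.041175 m
1250–1700 m: 0.13 × 1.5×10⁻⁴ × 450 = 0.008775 m
Δh = 0.09424 + 0.03003 + 0.06864 + 0.041175 + 0.008775 = 0.24286 m ≈ 243 mm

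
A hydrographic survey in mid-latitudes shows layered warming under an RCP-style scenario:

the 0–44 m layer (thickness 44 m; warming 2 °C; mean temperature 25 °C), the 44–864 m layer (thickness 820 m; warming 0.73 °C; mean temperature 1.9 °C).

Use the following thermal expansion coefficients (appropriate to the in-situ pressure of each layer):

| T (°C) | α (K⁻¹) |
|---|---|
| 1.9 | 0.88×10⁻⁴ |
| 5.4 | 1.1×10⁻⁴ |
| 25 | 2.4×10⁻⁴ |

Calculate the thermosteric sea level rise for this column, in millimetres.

Layer 1 at 25 °C → α = 2.4×10⁻⁴ K⁻¹
Layer 2 at 1.9 °C → α = 0.88×10⁻⁴ K⁻¹
Layer 1: 2.4×10⁻⁴ × 44 × 2 = 0.02112 m
0.88×10⁻⁴ × 0.73 × 820 = 0.0526768 m
Δh = 0.02112 + 0.0526768 = 0.0737968 m ≈ 73.8 mm

Δh ≈ 73.8 mm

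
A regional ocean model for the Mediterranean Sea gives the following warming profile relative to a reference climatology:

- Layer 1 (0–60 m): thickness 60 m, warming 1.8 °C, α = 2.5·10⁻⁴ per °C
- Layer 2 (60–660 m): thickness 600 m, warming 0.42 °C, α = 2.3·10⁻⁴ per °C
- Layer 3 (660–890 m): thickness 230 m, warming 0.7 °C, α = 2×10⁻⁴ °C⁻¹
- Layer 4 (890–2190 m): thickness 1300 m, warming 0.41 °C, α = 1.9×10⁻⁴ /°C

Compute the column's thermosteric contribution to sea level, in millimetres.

1.8 × 60 × 2.5×10⁻⁴ = 0.02700 m
60–660 m: 2.3×10⁻⁴ × 600 × 0.42 = 0.05796 m
0.7 × 2×10⁻⁴ × 230 = 0.03220 m
Layer 4: 1.9×10⁻⁴ × 0.41 × 1300 = 0.10127 m
Δh = 0.02700 + 0.05796 + 0.03220 + 0.10127 = 0.21843 m ≈ 218 mm

Δh = 218 mm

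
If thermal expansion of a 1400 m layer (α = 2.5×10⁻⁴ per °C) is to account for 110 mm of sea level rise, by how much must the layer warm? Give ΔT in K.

0.314 K

ΔT = Δh/(αH) = 0.11 / (2.5×10⁻⁴ × 1400) ≈ 0.3143 K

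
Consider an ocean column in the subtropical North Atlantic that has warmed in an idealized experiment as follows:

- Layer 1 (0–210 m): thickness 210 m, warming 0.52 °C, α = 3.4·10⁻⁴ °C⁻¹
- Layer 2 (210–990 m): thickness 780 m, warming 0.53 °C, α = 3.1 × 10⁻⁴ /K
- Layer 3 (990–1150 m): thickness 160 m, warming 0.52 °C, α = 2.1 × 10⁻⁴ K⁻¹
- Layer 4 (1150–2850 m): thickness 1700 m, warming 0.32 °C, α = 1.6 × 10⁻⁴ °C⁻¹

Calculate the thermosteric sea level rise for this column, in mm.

Layer 1: 3.4×10⁻⁴ × 210 × 0.52 = 0.037128 m
0.53 × 3.1×10⁻⁴ × 780 = 0.128154 m
2.1×10⁻⁴ × 160 × 0.52 = 0.017472 m
Layer 4: 1.6×10⁻⁴ × 0.32 × 1700 = 0.08704 m
Δh = 0.037128 + 0.128154 + 0.017472 + 0.08704 = 0.269794 m

270 mm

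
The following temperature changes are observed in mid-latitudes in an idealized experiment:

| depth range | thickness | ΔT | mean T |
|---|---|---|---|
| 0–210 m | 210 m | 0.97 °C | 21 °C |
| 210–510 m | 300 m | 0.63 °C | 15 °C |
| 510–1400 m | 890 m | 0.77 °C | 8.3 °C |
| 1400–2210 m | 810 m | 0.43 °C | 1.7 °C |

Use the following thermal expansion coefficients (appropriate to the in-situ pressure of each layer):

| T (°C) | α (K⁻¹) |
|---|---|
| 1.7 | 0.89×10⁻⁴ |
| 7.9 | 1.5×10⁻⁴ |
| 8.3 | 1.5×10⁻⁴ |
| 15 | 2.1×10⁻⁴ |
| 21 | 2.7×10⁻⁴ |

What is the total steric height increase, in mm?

228 mm

Layer 1 at 21 °C → α = 2.7×10⁻⁴ K⁻¹
Layer 2 at 15 °C → α = 2.1×10⁻⁴ K⁻¹
Layer 3 at 8.3 °C → α = 1.5×10⁻⁴ K⁻¹
Layer 4 at 1.7 °C → α = 0.89×10⁻⁴ K⁻¹
210 × 0.97 × 2.7×10⁻⁴ = 0.054999 m
210–510 m: 300 × 2.1×10⁻⁴ × 0.63 = 0.03969 m
0.77 × 890 × 1.5×10⁻⁴ = 0.102795 m
1400–2210 m: 810 × 0.43 × 0.89×10⁻⁴ = 0.0309987 m
Δh = 0.054999 + 0.03969 + 0.102795 + 0.0309987 = 0.2284827 m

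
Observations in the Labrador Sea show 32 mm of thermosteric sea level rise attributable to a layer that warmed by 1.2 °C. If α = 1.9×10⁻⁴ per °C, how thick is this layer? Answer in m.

140 m

H = Δh/(αΔT) = 0.032 / (1.9×10⁻⁴ × 1.2) ≈ 140.4 m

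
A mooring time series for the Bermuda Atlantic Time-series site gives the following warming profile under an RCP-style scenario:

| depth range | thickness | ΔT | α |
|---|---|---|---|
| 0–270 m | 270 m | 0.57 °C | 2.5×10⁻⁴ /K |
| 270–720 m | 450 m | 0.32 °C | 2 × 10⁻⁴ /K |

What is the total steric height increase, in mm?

67 mm of thermosteric rise

0–270 m: 2.5×10⁻⁴ × 270 × 0.57 = 0.038475 m
Layer 2: 450 × 0.32 × 2×10⁻⁴ = 0.02880 m
Δh = 0.038475 + 0.02880 = 0.067275 m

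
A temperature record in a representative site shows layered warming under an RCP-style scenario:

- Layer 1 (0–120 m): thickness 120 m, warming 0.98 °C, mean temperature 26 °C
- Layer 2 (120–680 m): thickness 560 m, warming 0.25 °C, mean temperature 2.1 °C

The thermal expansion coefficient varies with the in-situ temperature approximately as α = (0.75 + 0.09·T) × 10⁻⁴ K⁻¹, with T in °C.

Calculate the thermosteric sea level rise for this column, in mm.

49.5 mm of thermosteric rise

Layer 1: α = (0.75 + 0.09×26)×10⁻⁴ = 3.09×10⁻⁴ K⁻¹
Layer 2: α = (0.75 + 0.09×2.1)×10⁻⁴ = 0.939×10⁻⁴ K⁻¹
0–120 m: 120 × 3.09×10⁻⁴ × 0.98 = 0.0363384 m
560 × 0.25 × 0.939×10⁻⁴ = 0.013146 m
Δh = 0.0363384 + 0.013146 = 0.0494844 m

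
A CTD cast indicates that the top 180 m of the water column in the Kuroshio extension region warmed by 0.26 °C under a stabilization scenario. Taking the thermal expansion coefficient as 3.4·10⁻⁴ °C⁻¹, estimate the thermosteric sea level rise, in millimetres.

15.9 mm of thermosteric rise

Δh = αΔT·H = 3.4×10⁻⁴ × 0.26 × 180 = 0.015912 m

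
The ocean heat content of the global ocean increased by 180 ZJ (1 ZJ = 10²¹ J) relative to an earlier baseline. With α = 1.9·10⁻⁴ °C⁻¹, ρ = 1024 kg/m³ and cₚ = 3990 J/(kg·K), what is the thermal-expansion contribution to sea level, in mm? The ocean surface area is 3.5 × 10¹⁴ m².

Per unit area: Q = 180×10²¹ / (3.5×10¹⁴) ≈ 5.143×10⁸ J/m²
Δh = αQ/(ρcₚ) = 1.9×10⁻⁴ × 5.143×10⁸ / (1024 × 3990) ≈ 0.023916 m

23.9 mm of thermosteric rise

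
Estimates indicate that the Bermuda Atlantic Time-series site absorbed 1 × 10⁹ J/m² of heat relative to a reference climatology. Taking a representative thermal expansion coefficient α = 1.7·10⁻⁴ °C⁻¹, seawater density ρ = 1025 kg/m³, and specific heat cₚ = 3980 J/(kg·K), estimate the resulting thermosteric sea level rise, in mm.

41.7 mm of thermosteric rise

Δh = αQ/(ρcₚ) = 1.7×10⁻⁴ × 1×10⁹ / (1025 × 3980) ≈ 0.041672 m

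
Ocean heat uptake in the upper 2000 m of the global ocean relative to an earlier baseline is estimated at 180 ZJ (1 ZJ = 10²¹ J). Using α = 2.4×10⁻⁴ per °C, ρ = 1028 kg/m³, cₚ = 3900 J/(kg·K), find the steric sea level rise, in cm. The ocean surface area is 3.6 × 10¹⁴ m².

Per unit area: Q = 180×10²¹ / (3.6×10¹⁴) = 5×10⁸ J/m²
Δh = αQ/(ρcₚ) = 2.4×10⁻⁴ × 5×10⁸ / (1028 × 3900) ≈ 0.029931 m

2.99 cm of thermosteric rise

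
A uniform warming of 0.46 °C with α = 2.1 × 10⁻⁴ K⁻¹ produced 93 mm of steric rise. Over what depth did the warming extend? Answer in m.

about 963 m

H = Δh/(αΔT) = 0.093 / (2.1×10⁻⁴ × 0.46) ≈ 962.7 m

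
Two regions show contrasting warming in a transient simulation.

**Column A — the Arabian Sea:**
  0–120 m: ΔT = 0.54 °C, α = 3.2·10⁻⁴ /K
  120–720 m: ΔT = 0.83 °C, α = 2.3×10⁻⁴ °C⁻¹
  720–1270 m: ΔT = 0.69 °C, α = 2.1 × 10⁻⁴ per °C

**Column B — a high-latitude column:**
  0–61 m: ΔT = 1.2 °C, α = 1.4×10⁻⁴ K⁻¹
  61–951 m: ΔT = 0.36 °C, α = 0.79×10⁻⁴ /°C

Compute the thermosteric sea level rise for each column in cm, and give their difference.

A 0.54 × 120 × 3.2×10⁻⁴ = 0.020736 m
A Layer 2: 2.3×10⁻⁴ × 0.83 × 600 = 0.11454 m
A 720–1270 m: 0.69 × 550 × 2.1×10⁻⁴ = 0.079695 m
A total: 0.214971 m
B 0–61 m: 61 × 1.2 × 1.4×10⁻⁴ = 0.010248 m
B Layer 2: 0.36 × 890 × 0.79×10⁻⁴ = 0.0253116 m
B total: 0.0355596 m
Difference: 0.214971 − 0.0355596 = 0.1794114 m

A: 21.5 cm; B: 3.56 cm; difference 17.9 cm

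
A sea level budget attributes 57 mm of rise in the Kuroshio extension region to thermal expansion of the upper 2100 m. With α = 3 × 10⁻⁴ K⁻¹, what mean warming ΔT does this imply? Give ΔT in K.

about 0.0905 K

ΔT = Δh/(αH) = 0.057 / (3×10⁻⁴ × 2100) ≈ 0.09048 K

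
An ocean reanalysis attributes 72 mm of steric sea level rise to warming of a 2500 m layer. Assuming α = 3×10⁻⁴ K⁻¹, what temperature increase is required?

ΔT = Δh/(αH) = 0.072 / (3×10⁻⁴ × 2500) = 0.09600 °C

about 0.0960 °C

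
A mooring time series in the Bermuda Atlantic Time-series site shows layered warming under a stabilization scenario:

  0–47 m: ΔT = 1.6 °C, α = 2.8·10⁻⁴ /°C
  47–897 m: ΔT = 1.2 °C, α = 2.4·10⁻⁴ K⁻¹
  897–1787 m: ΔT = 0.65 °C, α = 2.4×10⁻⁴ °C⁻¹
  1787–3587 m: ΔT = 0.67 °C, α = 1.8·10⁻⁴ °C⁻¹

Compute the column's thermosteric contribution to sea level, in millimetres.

620 mm of thermosteric rise

0–47 m: 47 × 1.6 × 2.8×10⁻⁴ = 0.021056 m
2.4×10⁻⁴ × 850 × 1.2 = 0.24480 m
Layer 3: 0.65 × 2.4×10⁻⁴ × 890 = 0.13884 m
1800 × 0.67 × 1.8×10⁻⁴ = 0.21708 m
Δh = 0.021056 + 0.24480 + 0.13884 + 0.21708 = 0.621776 m ≈ 620 mm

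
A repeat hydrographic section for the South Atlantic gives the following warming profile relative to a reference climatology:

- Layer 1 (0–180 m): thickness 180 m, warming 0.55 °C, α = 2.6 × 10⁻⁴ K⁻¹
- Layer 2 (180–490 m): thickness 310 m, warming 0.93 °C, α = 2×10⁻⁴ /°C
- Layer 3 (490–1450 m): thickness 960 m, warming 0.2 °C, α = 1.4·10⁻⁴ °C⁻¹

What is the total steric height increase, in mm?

Δh = 110 mm

0–180 m: 2.6×10⁻⁴ × 0.55 × 180 = 0.02574 m
180–490 m: 0.93 × 310 × 2×10⁻⁴ = 0.05766 m
1.4×10⁻⁴ × 0.2 × 960 = 0.02688 m
Δh = 0.02574 + 0.05766 + 0.02688 = 0.11028 m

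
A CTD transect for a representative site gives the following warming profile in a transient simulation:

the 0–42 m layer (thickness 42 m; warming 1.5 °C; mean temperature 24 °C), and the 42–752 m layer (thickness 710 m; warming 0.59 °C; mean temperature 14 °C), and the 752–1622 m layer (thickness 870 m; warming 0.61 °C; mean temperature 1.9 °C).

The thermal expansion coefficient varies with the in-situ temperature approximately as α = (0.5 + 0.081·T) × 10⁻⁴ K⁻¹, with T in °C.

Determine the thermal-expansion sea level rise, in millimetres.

120 mm

Layer 1: α = (0.5 + 0.081×24)×10⁻⁴ = 2.444×10⁻⁴ K⁻¹
Layer 2: α = (0.5 + 0.081×14)×10⁻⁴ = 1.634×10⁻⁴ K⁻¹
Layer 3: α = (0.5 + 0.081×1.9)×10⁻⁴ = 0.6539×10⁻⁴ K⁻¹
2.444×10⁻⁴ × 1.5 × 42 = 0.0153972 m
0.59 × 710 × 1.634×10⁻⁴ = 0.06844826 m
752–1622 m: 0.6539×10⁻⁴ × 870 × 0.61 = 0.034702473 m
Δh = 0.0153972 + 0.06844826 + 0.034702473 = 0.118547933 m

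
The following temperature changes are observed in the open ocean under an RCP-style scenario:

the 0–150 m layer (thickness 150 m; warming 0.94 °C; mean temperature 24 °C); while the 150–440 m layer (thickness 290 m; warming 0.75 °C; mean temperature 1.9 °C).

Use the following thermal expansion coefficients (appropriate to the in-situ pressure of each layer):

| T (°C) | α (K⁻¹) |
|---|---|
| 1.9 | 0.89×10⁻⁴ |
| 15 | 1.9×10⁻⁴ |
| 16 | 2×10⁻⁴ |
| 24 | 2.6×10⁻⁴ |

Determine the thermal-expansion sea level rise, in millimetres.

Layer 1 at 24 °C → α = 2.6×10⁻⁴ K⁻¹
Layer 2 at 1.9 °C → α = 0.89×10⁻⁴ K⁻¹
Layer 1: 2.6×10⁻⁴ × 150 × 0.94 = 0.03666 m
0.89×10⁻⁴ × 0.75 × 290 = 0.0193575 m
Δh = 0.03666 + 0.0193575 = 0.0560175 m

about 56.0 mm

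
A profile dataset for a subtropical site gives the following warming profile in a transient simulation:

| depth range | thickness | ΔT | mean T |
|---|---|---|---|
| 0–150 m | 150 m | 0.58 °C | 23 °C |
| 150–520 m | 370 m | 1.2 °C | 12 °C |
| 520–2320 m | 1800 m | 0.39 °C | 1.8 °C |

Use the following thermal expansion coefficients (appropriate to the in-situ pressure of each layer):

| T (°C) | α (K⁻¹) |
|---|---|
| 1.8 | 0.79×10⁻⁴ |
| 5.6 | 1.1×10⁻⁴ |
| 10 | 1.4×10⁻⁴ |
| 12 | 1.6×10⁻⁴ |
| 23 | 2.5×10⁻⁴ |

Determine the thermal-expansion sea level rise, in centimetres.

about 15 cm

Layer 1 at 23 °C → α = 2.5×10⁻⁴ K⁻¹
Layer 2 at 12 °C → α = 1.6×10⁻⁴ K⁻¹
Layer 3 at 1.8 °C → α = 0.79×10⁻⁴ K⁻¹
Layer 1: 0.58 × 150 × 2.5×10⁻⁴ = 0.02175 m
1.6×10⁻⁴ × 370 × 1.2 = 0.07104 m
0.39 × 0.79×10⁻⁴ × 1800 = 0.055458 m
Δh = 0.02175 + 0.07104 + 0.055458 = 0.148248 m ≈ 15 cm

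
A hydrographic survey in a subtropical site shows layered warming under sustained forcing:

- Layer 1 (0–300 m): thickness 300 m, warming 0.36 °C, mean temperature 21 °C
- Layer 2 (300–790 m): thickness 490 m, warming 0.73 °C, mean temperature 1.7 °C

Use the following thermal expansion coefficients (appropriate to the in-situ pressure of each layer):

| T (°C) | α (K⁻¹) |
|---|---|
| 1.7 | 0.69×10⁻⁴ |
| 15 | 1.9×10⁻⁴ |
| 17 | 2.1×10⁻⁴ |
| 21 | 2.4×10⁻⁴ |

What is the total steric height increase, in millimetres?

Layer 1 at 21 °C → α = 2.4×10⁻⁴ K⁻¹
Layer 2 at 1.7 °C → α = 0.69×10⁻⁴ K⁻¹
300 × 0.36 × 2.4×10⁻⁴ = 0.02592 m
490 × 0.73 × 0.69×10⁻⁴ = 0.0246813 m
Δh = 0.02592 + 0.0246813 = 0.0506013 m ≈ 51 mm

about 51 mm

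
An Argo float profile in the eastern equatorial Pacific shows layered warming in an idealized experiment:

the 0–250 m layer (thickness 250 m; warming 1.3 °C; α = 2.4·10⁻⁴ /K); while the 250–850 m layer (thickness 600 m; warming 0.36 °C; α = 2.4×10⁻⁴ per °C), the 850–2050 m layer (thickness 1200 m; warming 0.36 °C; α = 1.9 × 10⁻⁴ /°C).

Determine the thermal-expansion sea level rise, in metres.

Δh = 0.212 m

1.3 × 250 × 2.4×10⁻⁴ = 0.07800 m
Layer 2: 600 × 0.36 × 2.4×10⁻⁴ = 0.05184 m
Layer 3: 1200 × 0.36 × 1.9×10⁻⁴ = 0.08208 m
Δh = 0.07800 + 0.05184 + 0.08208 = 0.21192 m ≈ 0.212 m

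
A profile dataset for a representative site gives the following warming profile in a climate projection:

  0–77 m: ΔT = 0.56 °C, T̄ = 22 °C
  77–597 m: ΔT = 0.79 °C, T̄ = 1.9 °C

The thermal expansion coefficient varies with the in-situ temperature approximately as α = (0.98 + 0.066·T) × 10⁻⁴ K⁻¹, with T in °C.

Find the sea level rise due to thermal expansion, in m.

Layer 1: α = (0.98 + 0.066×22)×10⁻⁴ = 2.432×10⁻⁴ K⁻¹
Layer 2: α = (0.98 + 0.066×1.9)×10⁻⁴ = 1.1054×10⁻⁴ K⁻¹
2.432×10⁻⁴ × 0.56 × 77 = 0.010486784 m
Layer 2: 520 × 0.79 × 1.1054×10⁻⁴ = 0.045409832 m
Δh = 0.010486784 + 0.045409832 = 0.055896616 m ≈ 0.0559 m

0.0559 m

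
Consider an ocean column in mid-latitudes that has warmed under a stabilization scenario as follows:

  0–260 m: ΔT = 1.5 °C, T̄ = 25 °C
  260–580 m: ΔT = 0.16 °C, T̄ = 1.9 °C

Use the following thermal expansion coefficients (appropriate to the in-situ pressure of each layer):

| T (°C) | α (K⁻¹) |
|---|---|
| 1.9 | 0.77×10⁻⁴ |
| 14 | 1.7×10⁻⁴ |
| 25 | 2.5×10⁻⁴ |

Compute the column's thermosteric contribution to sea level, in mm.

Δh = 101 mm

Layer 1 at 25 °C → α = 2.5×10⁻⁴ K⁻¹
Layer 2 at 1.9 °C → α = 0.77×10⁻⁴ K⁻¹
0–260 m: 260 × 2.5×10⁻⁴ × 1.5 = 0.09750 m
320 × 0.16 × 0.77×10⁻⁴ = 0.0039424 m
Δh = 0.09750 + 0.0039424 = 0.1014424 m ≈ 101 mm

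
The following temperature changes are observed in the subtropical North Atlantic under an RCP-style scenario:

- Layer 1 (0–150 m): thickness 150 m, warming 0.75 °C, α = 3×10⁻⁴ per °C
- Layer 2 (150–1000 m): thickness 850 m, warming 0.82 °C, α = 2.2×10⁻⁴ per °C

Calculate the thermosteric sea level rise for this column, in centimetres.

Layer 1: 150 × 3×10⁻⁴ × 0.75 = 0.03375 m
150–1000 m: 2.2×10⁻⁴ × 0.82 × 850 = 0.15334 m
Δh = 0.03375 + 0.15334 = 0.18709 m

about 18.7 cm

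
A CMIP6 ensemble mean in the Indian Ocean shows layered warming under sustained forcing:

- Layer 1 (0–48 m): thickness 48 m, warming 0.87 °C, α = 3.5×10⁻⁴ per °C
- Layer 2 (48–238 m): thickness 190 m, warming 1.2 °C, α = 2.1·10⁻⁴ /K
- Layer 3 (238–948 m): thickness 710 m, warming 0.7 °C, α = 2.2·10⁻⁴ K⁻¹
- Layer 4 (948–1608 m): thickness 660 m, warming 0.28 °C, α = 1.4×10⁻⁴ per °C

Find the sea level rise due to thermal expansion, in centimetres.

19.8 cm of thermosteric rise

3.5×10⁻⁴ × 48 × 0.87 = 0.014616 m
Layer 2: 190 × 2.1×10⁻⁴ × 1.2 = 0.04788 m
238–948 m: 0.7 × 710 × 2.2×10⁻⁴ = 0.10934 m
948–1608 m: 0.28 × 1.4×10⁻⁴ × 660 = 0.025872 m
Δh = 0.014616 + 0.04788 + 0.10934 + 0.025872 = 0.197708 m ≈ 19.8 cm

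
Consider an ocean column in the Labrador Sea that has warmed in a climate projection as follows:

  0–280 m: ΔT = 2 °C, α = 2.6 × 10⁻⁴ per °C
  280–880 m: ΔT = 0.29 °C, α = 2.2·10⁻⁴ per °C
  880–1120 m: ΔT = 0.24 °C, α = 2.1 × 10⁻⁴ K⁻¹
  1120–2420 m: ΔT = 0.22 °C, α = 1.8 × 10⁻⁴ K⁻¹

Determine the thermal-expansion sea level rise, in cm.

0–280 m: 2 × 2.6×10⁻⁴ × 280 = 0.14560 m
Layer 2: 0.29 × 2.2×10⁻⁴ × 600 = 0.03828 m
0.24 × 240 × 2.1×10⁻⁴ = 0.012096 m
1.8×10⁻⁴ × 0.22 × 1300 = 0.05148 m
Δh = 0.14560 + 0.03828 + 0.012096 + 0.05148 = 0.247456 m ≈ 24.7 cm

Δh ≈ 24.7 cm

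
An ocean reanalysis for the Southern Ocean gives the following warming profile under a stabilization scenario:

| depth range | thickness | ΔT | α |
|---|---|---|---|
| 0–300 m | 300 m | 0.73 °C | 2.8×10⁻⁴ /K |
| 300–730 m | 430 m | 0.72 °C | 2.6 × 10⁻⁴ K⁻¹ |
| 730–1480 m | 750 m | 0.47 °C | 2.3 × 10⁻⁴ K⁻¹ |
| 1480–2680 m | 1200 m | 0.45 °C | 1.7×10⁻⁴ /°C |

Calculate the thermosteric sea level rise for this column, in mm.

310 mm

Layer 1: 300 × 0.73 × 2.8×10⁻⁴ = 0.06132 m
Layer 2: 430 × 0.72 × 2.6×10⁻⁴ = 0.080496 m
Layer 3: 750 × 2.3×10⁻⁴ × 0.47 = 0.081075 m
Layer 4: 0.45 × 1.7×10⁻⁴ × 1200 = 0.09180 m
Δh = 0.06132 + 0.080496 + 0.081075 + 0.09180 = 0.314691 m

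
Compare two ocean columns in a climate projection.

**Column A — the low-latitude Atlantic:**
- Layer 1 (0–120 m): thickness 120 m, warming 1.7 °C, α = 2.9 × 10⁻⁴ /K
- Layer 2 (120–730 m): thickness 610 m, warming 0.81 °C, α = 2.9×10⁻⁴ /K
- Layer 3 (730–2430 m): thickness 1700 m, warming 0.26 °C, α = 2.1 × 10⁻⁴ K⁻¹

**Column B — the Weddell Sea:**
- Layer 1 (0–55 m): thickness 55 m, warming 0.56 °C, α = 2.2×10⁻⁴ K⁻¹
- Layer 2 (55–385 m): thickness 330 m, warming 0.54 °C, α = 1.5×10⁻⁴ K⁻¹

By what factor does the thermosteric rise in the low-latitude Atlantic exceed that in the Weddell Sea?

≈ 8.81×

A Layer 1: 1.7 × 120 × 2.9×10⁻⁴ = 0.05916 m
A 2.9×10⁻⁴ × 0.81 × 610 = 0.143289 m
A 730–2430 m: 2.1×10⁻⁴ × 0.26 × 1700 = 0.09282 m
A total: 0.295269 m
B 55 × 0.56 × 2.2×10⁻⁴ = 0.006776 m
B 1.5×10⁻⁴ × 0.54 × 330 = 0.02673 m
B total: 0.033506 m
Ratio: 0.295269 / 0.033506 ≈ 8.812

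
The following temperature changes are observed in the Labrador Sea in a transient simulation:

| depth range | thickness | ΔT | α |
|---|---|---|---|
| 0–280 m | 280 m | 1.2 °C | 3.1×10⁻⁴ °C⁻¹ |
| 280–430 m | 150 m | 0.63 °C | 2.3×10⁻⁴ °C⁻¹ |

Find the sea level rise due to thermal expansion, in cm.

Layer 1: 3.1×10⁻⁴ × 1.2 × 280 = 0.10416 m
2.3×10⁻⁴ × 0.63 × 150 = 0.021735 m
Δh = 0.10416 + 0.021735 = 0.125895 m ≈ 12.6 cm

Δh ≈ 12.6 cm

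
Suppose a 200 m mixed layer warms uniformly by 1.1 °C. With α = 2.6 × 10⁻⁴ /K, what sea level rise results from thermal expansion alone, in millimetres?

Δh = αΔT·H = 2.6×10⁻⁴ × 1.1 × 200 = 0.05720 m

Δh = 57.2 mm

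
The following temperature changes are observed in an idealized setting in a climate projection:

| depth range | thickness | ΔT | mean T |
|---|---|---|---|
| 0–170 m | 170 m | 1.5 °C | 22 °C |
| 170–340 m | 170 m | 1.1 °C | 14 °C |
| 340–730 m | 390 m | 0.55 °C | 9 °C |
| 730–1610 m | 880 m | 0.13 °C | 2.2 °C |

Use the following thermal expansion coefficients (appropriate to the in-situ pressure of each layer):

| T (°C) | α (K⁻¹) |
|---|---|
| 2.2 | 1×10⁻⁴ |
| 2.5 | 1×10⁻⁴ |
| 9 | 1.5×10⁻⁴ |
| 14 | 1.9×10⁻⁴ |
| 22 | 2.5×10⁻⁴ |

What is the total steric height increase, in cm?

14.3 cm of thermosteric rise

Layer 1 at 22 °C → α = 2.5×10⁻⁴ K⁻¹
Layer 2 at 14 °C → α = 1.9×10⁻⁴ K⁻¹
Layer 3 at 9 °C → α = 1.5×10⁻⁴ K⁻¹
Layer 4 at 2.2 °C → α = 1×10⁻⁴ K⁻¹
0–170 m: 1.5 × 170 × 2.5×10⁻⁴ = 0.06375 m
170–340 m: 170 × 1.9×10⁻⁴ × 1.1 = 0.03553 m
1.5×10⁻⁴ × 0.55 × 390 = 0.032175 m
730–1610 m: 1×10⁻⁴ × 0.13 × 880 = 0.01144 m
Δh = 0.06375 + 0.03553 + 0.032175 + 0.01144 = 0.142895 m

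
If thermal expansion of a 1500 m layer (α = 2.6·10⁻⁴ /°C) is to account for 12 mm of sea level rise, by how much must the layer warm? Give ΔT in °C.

ΔT ≈ 0.0308 °C

ΔT = Δh/(αH) = 0.012 / (2.6×10⁻⁴ × 1500) ≈ 0.03077 °C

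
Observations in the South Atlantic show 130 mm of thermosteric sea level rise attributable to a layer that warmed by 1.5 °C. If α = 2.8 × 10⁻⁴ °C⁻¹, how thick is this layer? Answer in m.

H = Δh/(αΔT) = 0.13 / (2.8×10⁻⁴ × 1.5) ≈ 309.5 m

310 m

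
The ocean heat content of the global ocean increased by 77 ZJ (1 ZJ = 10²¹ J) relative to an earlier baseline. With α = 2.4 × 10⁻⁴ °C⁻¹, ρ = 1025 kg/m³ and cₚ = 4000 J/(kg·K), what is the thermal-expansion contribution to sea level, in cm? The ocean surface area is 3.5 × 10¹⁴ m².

Per unit area: Q = 77×10²¹ / (3.5×10¹⁴) = 2.2×10⁸ J/m²
Δh = αQ/(ρcₚ) = 2.4×10⁻⁴ × 2.2×10⁸ / (1025 × 4000) ≈ 0.012878 m

Δh ≈ 1.3 cm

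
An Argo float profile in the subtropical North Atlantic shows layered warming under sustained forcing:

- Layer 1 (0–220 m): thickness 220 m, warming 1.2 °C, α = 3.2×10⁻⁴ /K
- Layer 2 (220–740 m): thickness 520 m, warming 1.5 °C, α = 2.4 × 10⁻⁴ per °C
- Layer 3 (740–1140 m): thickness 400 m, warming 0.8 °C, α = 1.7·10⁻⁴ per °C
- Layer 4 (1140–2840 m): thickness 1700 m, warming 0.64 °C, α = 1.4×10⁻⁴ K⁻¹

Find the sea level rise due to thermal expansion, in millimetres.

Layer 1: 1.2 × 3.2×10⁻⁴ × 220 = 0.08448 m
1.5 × 520 × 2.4×10⁻⁴ = 0.18720 m
400 × 0.8 × 1.7×10⁻⁴ = 0.05440 m
1700 × 0.64 × 1.4×10⁻⁴ = 0.15232 m
Δh = 0.08448 + 0.18720 + 0.05440 + 0.15232 = 0.47840 m

about 478 mm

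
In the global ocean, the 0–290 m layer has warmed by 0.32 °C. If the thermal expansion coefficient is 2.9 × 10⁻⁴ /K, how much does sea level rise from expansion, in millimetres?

Δh = 26.9 mm

Δh = αΔT·H = 2.9×10⁻⁴ × 0.32 × 290 = 0.026912 m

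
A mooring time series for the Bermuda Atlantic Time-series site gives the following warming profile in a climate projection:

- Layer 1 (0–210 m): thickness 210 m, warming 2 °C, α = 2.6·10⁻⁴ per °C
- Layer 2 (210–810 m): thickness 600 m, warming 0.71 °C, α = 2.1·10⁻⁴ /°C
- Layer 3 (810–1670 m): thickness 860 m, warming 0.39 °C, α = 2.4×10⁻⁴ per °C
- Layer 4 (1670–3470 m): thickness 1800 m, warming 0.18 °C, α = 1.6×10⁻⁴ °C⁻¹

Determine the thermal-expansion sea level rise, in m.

about 0.331 m

2 × 2.6×10⁻⁴ × 210 = 0.10920 m
Layer 2: 0.71 × 2.1×10⁻⁴ × 600 = 0.08946 m
810–1670 m: 2.4×10⁻⁴ × 0.39 × 860 = 0.080496 m
0.18 × 1.6×10⁻⁴ × 1800 = 0.05184 m
Δh = 0.10920 + 0.08946 + 0.080496 + 0.05184 = 0.330996 m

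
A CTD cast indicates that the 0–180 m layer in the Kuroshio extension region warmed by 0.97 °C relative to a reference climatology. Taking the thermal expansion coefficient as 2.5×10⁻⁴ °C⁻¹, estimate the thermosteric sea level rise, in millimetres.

Δh = αΔT·H = 2.5×10⁻⁴ × 0.97 × 180 = 0.04365 m

Δh = 43.7 mm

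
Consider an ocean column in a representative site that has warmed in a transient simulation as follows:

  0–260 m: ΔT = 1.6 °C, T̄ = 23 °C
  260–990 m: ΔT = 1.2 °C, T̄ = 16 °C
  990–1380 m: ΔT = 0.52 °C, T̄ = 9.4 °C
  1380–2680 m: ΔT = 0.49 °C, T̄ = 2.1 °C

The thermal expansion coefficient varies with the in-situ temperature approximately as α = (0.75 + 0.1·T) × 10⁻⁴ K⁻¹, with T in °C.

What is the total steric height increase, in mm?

Layer 1: α = (0.75 + 0.1×23)×10⁻⁴ = 3.05×10⁻⁴ K⁻¹
Layer 2: α = (0.75 + 0.1×16)×10⁻⁴ = 2.35×10⁻⁴ K⁻¹
Layer 3: α = (0.75 + 0.1×9.4)×10⁻⁴ = 1.69×10⁻⁴ K⁻¹
Layer 4: α = (0.75 + 0.1×2.1)×10⁻⁴ = 0.96×10⁻⁴ K⁻¹
Layer 1: 260 × 1.6 × 3.05×10⁻⁴ = 0.12688 m
Layer 2: 2.35×10⁻⁴ × 1.2 × 730 = 0.20586 m
Layer 3: 1.69×10⁻⁴ × 390 × 0.52 = 0.0342732 m
Layer 4: 0.49 × 1300 × 0.96×10⁻⁴ = 0.061152 m
Δh = 0.12688 + 0.20586 + 0.0342732 + 0.061152 = 0.4281652 m ≈ 430 mm

430 mm of thermosteric rise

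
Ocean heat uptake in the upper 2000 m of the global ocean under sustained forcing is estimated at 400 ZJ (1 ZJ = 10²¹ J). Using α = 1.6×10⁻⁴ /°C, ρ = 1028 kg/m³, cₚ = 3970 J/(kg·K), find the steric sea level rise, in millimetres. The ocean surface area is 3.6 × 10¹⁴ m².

Per unit area: Q = 400×10²¹ / (3.6×10¹⁴) ≈ 1.111×10⁹ J/m²
Δh = αQ/(ρcₚ) = 1.6×10⁻⁴ × 1.111×10⁹ / (1028 × 3970) ≈ 0.043556 m

44 mm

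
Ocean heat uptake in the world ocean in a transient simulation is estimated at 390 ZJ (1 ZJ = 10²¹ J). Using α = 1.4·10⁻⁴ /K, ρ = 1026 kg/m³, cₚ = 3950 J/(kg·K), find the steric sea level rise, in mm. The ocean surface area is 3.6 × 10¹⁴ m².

Per unit area: Q = 390×10²¹ / (3.6×10¹⁴) ≈ 1.083×10⁹ J/m²
Δh = αQ/(ρcₚ) = 1.4×10⁻⁴ × 1.083×10⁹ / (1026 × 3950) ≈ 0.037412 m

Δh = 37.4 mm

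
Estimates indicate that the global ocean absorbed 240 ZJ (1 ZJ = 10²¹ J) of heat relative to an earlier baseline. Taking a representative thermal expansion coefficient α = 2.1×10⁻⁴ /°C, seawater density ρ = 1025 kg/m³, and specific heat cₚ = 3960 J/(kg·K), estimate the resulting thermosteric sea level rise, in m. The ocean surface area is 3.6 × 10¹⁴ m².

Per unit area: Q = 240×10²¹ / (3.6×10¹⁴) ≈ 6.667×10⁸ J/m²
Δh = αQ/(ρcₚ) = 2.1×10⁻⁴ × 6.667×10⁸ / (1025 × 3960) ≈ 0.034493 m

Δh ≈ 0.034 m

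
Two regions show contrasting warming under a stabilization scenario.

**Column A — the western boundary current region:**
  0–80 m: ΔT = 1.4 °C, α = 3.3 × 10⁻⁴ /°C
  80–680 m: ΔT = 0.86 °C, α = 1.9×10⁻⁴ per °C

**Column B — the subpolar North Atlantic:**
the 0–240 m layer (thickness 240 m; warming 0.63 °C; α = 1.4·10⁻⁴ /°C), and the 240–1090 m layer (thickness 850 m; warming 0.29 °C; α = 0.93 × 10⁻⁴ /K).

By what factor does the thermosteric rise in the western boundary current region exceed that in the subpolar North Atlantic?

A 1.4 × 80 × 3.3×10⁻⁴ = 0.03696 m
A 80–680 m: 1.9×10⁻⁴ × 600 × 0.86 = 0.09804 m
A total: 0.13500 m
B 0–240 m: 1.4×10⁻⁴ × 240 × 0.63 = 0.021168 m
B Layer 2: 850 × 0.93×10⁻⁴ × 0.29 = 0.0229245 m
B total: 0.0440925 m
Ratio: 0.13500 / 0.0440925 ≈ 3.062

3.1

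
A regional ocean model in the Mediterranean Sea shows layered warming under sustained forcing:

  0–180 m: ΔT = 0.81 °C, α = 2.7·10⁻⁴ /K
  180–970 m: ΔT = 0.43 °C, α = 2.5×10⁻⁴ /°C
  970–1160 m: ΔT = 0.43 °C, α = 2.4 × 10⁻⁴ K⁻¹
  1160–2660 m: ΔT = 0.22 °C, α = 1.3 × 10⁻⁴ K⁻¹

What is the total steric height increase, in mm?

Layer 1: 180 × 2.7×10⁻⁴ × 0.81 = 0.039366 m
Layer 2: 0.43 × 2.5×10⁻⁴ × 790 = 0.084925 m
0.43 × 2.4×10⁻⁴ × 190 = 0.019608 m
0.22 × 1500 × 1.3×10⁻⁴ = 0.04290 m
Δh = 0.039366 + 0.084925 + 0.019608 + 0.04290 = 0.186799 m

187 mm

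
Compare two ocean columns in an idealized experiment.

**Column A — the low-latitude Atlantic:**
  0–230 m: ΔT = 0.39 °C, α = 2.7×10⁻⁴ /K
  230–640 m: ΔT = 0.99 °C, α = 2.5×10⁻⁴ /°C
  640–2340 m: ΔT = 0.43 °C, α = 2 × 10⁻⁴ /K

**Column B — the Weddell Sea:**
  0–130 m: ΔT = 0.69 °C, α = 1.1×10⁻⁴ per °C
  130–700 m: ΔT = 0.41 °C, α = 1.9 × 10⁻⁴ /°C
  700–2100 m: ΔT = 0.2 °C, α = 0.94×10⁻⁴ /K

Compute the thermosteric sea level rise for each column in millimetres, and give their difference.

A: 270 mm; B: 81 mm; difference 190 mm

A 0–230 m: 230 × 0.39 × 2.7×10⁻⁴ = 0.024219 m
A Layer 2: 410 × 2.5×10⁻⁴ × 0.99 = 0.101475 m
A 640–2340 m: 1700 × 0.43 × 2×10⁻⁴ = 0.14620 m
A total: 0.271894 m
B 130 × 0.69 × 1.1×10⁻⁴ = 0.009867 m
B 130–700 m: 570 × 1.9×10⁻⁴ × 0.41 = 0.044403 m
B 700–2100 m: 0.94×10⁻⁴ × 0.2 × 1400 = 0.02632 m
B total: 0.08059 m
Difference: 0.271894 − 0.08059 = 0.191304 m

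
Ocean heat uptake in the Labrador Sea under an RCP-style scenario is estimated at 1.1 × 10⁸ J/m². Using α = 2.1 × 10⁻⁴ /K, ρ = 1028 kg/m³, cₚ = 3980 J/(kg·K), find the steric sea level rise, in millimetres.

Δh = αQ/(ρcₚ) = 2.1×10⁻⁴ × 1.1×10⁸ / (1028 × 3980) ≈ 0.0056459 m

5.6 mm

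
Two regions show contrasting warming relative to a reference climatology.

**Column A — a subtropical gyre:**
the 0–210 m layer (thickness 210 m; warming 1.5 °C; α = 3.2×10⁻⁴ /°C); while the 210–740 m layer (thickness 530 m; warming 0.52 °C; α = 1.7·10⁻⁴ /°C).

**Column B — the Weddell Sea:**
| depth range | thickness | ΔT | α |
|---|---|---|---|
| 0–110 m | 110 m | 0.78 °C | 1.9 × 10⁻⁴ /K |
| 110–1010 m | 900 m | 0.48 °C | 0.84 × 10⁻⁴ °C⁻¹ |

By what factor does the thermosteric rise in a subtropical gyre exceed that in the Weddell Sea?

≈ 2.8×

A 0–210 m: 210 × 3.2×10⁻⁴ × 1.5 = 0.10080 m
A 210–740 m: 0.52 × 530 × 1.7×10⁻⁴ = 0.046852 m
A total: 0.147652 m
B 1.9×10⁻⁴ × 0.78 × 110 = 0.016302 m
B 110–1010 m: 0.84×10⁻⁴ × 900 × 0.48 = 0.036288 m
B total: 0.05259 m
Ratio: 0.147652 / 0.05259 ≈ 2.808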